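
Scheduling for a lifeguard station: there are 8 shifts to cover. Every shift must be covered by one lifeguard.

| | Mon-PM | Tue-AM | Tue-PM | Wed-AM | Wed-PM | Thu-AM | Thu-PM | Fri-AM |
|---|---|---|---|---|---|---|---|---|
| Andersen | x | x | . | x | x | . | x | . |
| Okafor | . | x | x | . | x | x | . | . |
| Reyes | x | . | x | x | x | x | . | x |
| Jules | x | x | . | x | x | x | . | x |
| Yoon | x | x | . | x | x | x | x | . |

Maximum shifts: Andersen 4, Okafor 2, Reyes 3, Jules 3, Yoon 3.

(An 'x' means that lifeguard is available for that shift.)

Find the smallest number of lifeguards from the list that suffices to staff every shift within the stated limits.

3

8 slots to fill and no one can take more than 4, so at least ⌈8/4⌉ = 2 lifeguards are needed.
Any 2 lifeguards together have capacity at most 4+3 = 7 < 8 slots, so 2 can never suffice.
Andersen, Okafor, and Reyes alone can cover everything: Mon-PM→Andersen, Tue-AM→Andersen, Tue-PM→Okafor, Wed-AM→Andersen, Wed-PM→Reyes, Thu-AM→Okafor, Thu-PM→Andersen, Fri-AM→Reyes.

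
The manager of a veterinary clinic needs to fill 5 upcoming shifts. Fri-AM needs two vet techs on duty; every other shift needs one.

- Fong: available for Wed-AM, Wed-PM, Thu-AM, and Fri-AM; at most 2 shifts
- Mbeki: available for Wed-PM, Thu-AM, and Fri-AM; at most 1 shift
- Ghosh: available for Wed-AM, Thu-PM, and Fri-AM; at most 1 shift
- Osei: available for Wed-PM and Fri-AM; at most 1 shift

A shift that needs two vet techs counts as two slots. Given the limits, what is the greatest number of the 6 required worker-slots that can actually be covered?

5

Total capacity across all vet techs is 2+1+1+1 = 5, and 6 slots are needed, so at most 5 can be filled.
An assignment achieving 5: Wed-AM→Fong, Wed-PM→Mbeki, Thu-AM→Fong, Thu-PM→Ghosh, Fri-AM→Osei.
Loads: Fong 2/2, Mbeki 1/1, Ghosh 1/1, Osei 1/1.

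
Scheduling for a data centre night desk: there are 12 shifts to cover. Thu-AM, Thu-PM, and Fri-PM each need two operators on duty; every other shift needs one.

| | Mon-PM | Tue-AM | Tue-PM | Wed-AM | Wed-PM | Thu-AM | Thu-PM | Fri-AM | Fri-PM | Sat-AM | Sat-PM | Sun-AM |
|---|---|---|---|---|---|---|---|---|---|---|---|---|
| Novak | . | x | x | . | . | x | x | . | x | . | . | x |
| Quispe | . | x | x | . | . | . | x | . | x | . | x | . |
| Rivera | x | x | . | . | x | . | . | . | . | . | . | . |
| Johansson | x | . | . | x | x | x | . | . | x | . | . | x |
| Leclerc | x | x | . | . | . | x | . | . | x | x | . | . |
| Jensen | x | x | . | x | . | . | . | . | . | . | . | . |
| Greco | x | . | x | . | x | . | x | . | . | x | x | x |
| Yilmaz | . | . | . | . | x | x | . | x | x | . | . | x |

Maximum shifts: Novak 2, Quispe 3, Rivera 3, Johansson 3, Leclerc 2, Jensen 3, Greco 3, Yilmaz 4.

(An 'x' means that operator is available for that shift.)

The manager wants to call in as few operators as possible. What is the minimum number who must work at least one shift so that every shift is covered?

15 slots to fill and no one can take more than 4, so at least ⌈15/4⌉ = 4 operators are needed.
Any 4 operators together have capacity at most 4+3+3+3 = 13 < 15 slots, so 4 can never suffice.
Novak, Quispe, Johansson, Greco, and Yilmaz alone can cover everything: Mon-PM→Johansson, Tue-AM→Novak, Tue-PM→Novak, Wed-AM→Johansson, Wed-PM→Greco, Thu-AM→Johansson+Yilmaz, Thu-PM→Quispe+Greco, Fri-AM→Yilmaz, Fri-PM→Quispe+Yilmaz, Sat-AM→Greco, Sat-PM→Quispe, Sun-AM→Yilmaz.

5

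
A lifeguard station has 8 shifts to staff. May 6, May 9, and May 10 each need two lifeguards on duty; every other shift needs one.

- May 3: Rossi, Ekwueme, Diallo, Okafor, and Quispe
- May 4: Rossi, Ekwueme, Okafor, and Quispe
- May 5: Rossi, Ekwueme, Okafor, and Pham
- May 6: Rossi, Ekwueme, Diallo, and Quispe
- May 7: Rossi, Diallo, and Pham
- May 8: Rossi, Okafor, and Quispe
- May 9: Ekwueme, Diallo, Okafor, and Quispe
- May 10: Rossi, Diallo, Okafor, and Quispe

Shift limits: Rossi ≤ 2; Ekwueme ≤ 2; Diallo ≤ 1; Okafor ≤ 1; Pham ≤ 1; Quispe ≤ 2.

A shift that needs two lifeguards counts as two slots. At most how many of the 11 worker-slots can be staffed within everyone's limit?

Total capacity across all lifeguards is 2+2+1+1+1+2 = 9, and 11 slots are needed, so at most 9 can be filled.
An assignment achieving 9: May 4→Ekwueme, May 5→Pham, May 6→Ekwueme+Diallo, May 7→Rossi, May 8→Rossi, May 9→Okafor+Quispe, May 10→Quispe.
Loads: Rossi 2/2, Ekwueme 2/2, Diallo 1/1, Okafor 1/1, Pham 1/1, Quispe 2/2.

9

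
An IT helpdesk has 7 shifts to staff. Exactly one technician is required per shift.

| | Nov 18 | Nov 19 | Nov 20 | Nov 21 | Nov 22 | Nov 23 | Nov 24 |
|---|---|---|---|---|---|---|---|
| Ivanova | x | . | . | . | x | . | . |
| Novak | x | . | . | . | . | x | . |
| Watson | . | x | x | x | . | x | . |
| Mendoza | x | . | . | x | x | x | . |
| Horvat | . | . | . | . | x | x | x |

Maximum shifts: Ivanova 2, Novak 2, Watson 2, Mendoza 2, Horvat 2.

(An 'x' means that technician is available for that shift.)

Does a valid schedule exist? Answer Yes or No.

Yes

Nov 19 can only be covered by Watson, so that assignment is forced.
Nov 20 can only be covered by Watson, so that assignment is forced.
Nov 24 can only be covered by Horvat, so that assignment is forced.
One valid schedule: Nov 18→Ivanova, Nov 19→Watson, Nov 20→Watson, Nov 21→Mendoza, Nov 22→Ivanova, Nov 23→Novak, Nov 24→Horvat.
Loads: Ivanova 2/2, Novak 1/2, Watson 2/2, Mendoza 1/2, Horvat 1/2 — all within limits.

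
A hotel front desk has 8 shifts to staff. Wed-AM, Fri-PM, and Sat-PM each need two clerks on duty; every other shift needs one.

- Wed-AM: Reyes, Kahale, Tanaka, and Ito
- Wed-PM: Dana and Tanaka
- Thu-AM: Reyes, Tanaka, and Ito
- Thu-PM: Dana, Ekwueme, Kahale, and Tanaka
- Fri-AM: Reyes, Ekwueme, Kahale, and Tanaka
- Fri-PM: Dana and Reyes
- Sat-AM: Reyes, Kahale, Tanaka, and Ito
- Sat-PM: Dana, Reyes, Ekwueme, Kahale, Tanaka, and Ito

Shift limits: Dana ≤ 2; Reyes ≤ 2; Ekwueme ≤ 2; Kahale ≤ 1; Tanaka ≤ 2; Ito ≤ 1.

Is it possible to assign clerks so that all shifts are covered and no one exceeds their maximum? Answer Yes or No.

Total capacity is 2+2+2+1+2+1 = 10 but 11 worker-slots are needed — infeasible.

No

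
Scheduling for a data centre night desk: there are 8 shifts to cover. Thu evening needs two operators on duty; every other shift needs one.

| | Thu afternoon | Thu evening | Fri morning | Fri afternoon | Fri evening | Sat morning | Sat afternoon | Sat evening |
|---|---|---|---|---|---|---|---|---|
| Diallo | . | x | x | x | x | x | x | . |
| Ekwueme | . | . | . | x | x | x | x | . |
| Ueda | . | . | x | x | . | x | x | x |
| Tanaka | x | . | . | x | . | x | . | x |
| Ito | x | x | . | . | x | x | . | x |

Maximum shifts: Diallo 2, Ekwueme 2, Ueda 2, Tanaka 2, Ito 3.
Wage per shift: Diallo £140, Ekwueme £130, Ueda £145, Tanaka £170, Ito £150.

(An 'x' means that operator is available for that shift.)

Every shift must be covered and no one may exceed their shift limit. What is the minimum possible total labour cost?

Thu evening can only be covered by Diallo and Ito, so that assignment is forced.
Picking the cheapest available operator for each shift independently would cost £1245, but that ignores the shift limits.
An optimal schedule: Thu afternoon→Ito, Thu evening→Diallo+Ito, Fri morning→Diallo, Fri afternoon→Ueda, Fri evening→Ekwueme, Sat morning→Ito, Sat afternoon→Ekwueme, Sat evening→Ueda.
Total: 150 + 140 + 150 + 140 + 145 + 130 + 150 + 130 + 145 = £1280.

£1280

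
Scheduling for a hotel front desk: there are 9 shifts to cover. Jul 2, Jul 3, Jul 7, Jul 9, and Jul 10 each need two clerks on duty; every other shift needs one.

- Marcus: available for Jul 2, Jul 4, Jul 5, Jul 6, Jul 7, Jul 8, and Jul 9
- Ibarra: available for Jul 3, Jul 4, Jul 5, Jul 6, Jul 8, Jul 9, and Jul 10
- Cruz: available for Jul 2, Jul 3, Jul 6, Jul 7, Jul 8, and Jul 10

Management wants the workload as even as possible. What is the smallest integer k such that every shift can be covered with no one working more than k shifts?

With 3 clerks and 14 worker-slots to fill, someone must work at least ⌈14/3⌉ = 5 shifts, so k ≥ 5.
k = 5 works: Jul 2→Marcus+Cruz, Jul 3→Ibarra+Cruz, Jul 4→Marcus, Jul 5→Marcus, Jul 6→Ibarra, Jul 7→Marcus+Cruz, Jul 8→Ibarra, Jul 9→Marcus+Ibarra, Jul 10→Ibarra+Cruz.
Loads: Marcus 5, Ibarra 5, Cruz 4 — all ≤ 5.

5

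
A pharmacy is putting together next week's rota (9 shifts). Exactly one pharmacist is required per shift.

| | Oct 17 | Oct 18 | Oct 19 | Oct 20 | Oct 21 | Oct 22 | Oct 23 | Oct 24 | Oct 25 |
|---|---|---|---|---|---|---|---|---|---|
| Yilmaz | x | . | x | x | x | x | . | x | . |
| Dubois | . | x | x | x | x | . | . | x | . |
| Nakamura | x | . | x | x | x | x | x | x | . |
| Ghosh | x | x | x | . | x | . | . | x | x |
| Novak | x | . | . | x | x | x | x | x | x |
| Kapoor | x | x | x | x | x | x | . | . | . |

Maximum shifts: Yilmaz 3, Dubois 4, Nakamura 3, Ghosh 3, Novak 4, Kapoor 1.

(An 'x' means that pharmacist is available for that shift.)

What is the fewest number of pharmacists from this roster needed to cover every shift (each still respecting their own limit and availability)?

9 slots to fill and no one can take more than 4, so at least ⌈9/4⌉ = 3 pharmacists are needed.
Yilmaz, Dubois, and Novak alone can cover everything: Oct 17→Yilmaz, Oct 18→Dubois, Oct 19→Yilmaz, Oct 20→Dubois, Oct 21→Dubois, Oct 22→Yilmaz, Oct 23→Novak, Oct 24→Dubois, Oct 25→Novak.

3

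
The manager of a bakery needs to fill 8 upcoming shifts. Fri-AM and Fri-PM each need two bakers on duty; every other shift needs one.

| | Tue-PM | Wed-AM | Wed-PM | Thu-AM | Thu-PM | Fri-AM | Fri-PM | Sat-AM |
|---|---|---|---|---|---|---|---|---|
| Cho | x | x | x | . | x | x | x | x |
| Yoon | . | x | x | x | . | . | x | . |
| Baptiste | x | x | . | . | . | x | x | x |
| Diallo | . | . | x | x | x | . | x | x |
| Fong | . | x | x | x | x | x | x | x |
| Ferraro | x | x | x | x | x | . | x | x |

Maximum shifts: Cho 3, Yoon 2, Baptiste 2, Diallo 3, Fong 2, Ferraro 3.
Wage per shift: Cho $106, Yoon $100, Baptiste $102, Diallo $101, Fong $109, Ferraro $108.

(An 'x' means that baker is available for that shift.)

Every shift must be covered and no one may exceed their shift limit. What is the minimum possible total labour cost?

Picking the cheapest available baker for each shift independently would cost $1013, but that ignores the shift limits.
An optimal schedule: Tue-PM→Baptiste, Wed-AM→Yoon, Wed-PM→Diallo, Thu-AM→Yoon, Thu-PM→Diallo, Fri-AM→Baptiste+Cho, Fri-PM→Diallo+Cho, Sat-AM→Cho.
Total: 102 + 100 + 101 + 100 + 101 + 102 + 106 + 101 + 106 + 106 = $1025.

$1025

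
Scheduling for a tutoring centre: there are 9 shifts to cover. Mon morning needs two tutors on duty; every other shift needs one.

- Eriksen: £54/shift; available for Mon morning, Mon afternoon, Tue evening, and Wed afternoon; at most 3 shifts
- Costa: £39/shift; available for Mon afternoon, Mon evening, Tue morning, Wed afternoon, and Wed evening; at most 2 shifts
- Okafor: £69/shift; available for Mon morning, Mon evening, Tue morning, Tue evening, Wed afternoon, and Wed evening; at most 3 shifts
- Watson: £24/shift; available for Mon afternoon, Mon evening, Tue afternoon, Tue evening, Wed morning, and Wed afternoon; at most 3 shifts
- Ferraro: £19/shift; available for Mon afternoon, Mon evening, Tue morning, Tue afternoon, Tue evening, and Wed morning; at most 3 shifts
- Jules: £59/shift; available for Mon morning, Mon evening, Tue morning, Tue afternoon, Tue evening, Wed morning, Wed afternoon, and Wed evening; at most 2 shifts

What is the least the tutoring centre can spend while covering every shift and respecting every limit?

Picking the cheapest available tutor for each shift independently would cost £290, but that ignores the shift limits.
An optimal schedule: Mon morning→Eriksen+Jules, Mon afternoon→Ferraro, Mon evening→Watson, Tue morning→Costa, Tue afternoon→Ferraro, Tue evening→Watson, Wed morning→Ferraro, Wed afternoon→Watson, Wed evening→Costa.
Total: 54 + 59 + 19 + 24 + 39 + 19 + 24 + 19 + 24 + 39 = £320.

£320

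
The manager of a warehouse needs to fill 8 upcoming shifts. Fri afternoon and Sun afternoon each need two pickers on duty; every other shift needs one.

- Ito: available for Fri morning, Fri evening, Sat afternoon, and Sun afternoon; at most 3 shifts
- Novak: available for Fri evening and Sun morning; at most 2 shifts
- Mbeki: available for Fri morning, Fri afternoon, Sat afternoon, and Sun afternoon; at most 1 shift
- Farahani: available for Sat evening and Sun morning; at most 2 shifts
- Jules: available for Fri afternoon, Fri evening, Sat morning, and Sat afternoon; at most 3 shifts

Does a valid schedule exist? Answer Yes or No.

No

Total capacity is 11 and 10 slots are needed, so capacity alone doesn't rule it out.
Shifts {Fri afternoon, Sun afternoon} need 4 worker-slots in total, but the pickers available for any of those shifts (Ito, Mbeki, and Jules) can supply at most 3 among them. So no valid schedule exists.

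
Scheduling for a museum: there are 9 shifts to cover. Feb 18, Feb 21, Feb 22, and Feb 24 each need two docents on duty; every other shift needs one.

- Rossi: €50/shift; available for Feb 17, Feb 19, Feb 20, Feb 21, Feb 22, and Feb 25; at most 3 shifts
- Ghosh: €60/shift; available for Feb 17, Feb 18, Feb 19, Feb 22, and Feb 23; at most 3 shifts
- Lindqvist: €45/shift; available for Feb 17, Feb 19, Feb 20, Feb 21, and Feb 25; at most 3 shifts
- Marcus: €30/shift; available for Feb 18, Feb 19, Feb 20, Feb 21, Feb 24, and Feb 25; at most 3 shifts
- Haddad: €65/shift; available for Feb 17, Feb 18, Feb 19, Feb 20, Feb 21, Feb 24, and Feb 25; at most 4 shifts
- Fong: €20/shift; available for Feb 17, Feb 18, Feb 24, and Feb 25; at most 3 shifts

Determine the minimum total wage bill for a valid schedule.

Feb 22 can only be covered by Rossi and Ghosh, so that assignment is forced.
Feb 23 can only be covered by Ghosh, so that assignment is forced.
Picking the cheapest available docent for each shift independently would cost €445, but that ignores the shift limits.
An optimal schedule: Feb 17→Fong, Feb 18→Fong+Marcus, Feb 19→Lindqvist, Feb 20→Marcus, Feb 21→Lindqvist+Rossi, Feb 22→Rossi+Ghosh, Feb 23→Ghosh, Feb 24→Fong+Marcus, Feb 25→Lindqvist.
Total: 20 + 20 + 30 + 45 + 30 + 45 + 50 + 50 + 60 + 60 + 20 + 30 + 45 = €505.

€505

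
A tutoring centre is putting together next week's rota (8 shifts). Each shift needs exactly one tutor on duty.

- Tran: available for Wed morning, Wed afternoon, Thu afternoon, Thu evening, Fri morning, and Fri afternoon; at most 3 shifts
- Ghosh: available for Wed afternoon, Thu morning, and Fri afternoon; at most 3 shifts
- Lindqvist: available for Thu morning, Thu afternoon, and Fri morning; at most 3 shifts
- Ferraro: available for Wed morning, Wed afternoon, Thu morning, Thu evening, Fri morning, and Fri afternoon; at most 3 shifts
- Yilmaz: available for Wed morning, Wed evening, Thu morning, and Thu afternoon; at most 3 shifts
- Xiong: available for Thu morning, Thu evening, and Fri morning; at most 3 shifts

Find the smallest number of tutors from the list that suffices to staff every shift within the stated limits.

8 slots to fill and no one can take more than 3, so at least ⌈8/3⌉ = 3 tutors are needed.
Tran, Ghosh, and Yilmaz alone can cover everything: Wed morning→Tran, Wed afternoon→Ghosh, Wed evening→Yilmaz, Thu morning→Ghosh, Thu afternoon→Yilmaz, Thu evening→Tran, Fri morning→Tran, Fri afternoon→Ghosh.

3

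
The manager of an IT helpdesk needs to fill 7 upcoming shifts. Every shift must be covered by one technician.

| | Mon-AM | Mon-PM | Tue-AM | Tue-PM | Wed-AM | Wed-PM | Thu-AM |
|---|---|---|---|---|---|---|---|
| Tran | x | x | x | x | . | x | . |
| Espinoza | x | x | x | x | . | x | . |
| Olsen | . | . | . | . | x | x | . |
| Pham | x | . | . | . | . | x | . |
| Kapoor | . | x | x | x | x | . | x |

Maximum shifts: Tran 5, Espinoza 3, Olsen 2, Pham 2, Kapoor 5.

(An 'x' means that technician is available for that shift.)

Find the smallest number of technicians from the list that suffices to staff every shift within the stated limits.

7 slots to fill and no one can take more than 5, so at least ⌈7/5⌉ = 2 technicians are needed.
Tran and Kapoor alone can cover everything: Mon-AM→Tran, Mon-PM→Tran, Tue-AM→Tran, Tue-PM→Tran, Wed-AM→Kapoor, Wed-PM→Tran, Thu-AM→Kapoor.

2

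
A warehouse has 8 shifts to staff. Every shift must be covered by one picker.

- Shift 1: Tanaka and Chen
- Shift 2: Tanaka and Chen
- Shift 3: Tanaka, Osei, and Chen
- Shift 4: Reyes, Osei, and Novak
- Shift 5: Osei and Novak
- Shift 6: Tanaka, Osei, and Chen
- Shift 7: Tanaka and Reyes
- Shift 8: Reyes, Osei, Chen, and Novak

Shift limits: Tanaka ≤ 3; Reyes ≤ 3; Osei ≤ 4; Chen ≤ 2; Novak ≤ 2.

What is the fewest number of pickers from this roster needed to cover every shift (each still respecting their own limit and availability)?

8 slots to fill and no one can take more than 4, so at least ⌈8/4⌉ = 2 pickers are needed.
Any 2 pickers together have capacity at most 4+3 = 7 < 8 slots, so 2 can never suffice.
Tanaka, Reyes, and Osei alone can cover everything: Shift 1→Tanaka, Shift 2→Tanaka, Shift 3→Tanaka, Shift 4→Reyes, Shift 5→Osei, Shift 6→Osei, Shift 7→Reyes, Shift 8→Reyes.

3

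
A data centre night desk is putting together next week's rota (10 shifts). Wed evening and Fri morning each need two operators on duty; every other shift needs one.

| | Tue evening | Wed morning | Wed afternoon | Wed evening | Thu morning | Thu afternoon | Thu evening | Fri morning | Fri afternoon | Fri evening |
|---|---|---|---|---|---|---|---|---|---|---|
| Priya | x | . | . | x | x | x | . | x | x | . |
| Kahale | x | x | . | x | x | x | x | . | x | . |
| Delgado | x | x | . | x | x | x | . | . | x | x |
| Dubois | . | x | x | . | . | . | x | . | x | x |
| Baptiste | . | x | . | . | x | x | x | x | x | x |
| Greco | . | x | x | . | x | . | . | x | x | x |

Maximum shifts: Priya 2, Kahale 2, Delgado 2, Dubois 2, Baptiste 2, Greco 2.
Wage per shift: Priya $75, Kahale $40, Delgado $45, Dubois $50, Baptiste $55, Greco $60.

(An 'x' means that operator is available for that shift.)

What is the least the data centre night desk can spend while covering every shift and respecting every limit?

$650

Picking the cheapest available operator for each shift independently would cost $535, but that ignores the shift limits.
An optimal schedule: Tue evening→Priya, Wed morning→Dubois, Wed afternoon→Dubois, Wed evening→Priya+Kahale, Thu morning→Baptiste, Thu afternoon→Delgado, Thu evening→Kahale, Fri morning→Baptiste+Greco, Fri afternoon→Greco, Fri evening→Delgado.
Total: 75 + 50 + 50 + 75 + 40 + 55 + 45 + 40 + 55 + 60 + 60 + 45 = $650.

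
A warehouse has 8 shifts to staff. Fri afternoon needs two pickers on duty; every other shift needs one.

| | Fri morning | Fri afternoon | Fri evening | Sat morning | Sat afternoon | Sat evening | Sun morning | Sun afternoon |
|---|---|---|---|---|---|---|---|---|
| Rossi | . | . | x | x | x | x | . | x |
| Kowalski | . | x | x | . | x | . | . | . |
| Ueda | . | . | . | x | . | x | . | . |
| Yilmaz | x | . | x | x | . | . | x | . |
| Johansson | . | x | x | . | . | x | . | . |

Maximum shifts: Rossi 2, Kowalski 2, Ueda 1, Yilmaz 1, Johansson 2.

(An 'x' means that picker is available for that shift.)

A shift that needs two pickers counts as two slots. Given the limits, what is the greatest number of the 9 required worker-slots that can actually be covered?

8

Total capacity across all pickers is 2+2+1+1+2 = 8, and 9 slots are needed, so at most 8 can be filled.
An assignment achieving 8: Fri morning→Yilmaz, Fri afternoon→Kowalski+Johansson, Fri evening→Kowalski, Sat morning→Ueda, Sat afternoon→Rossi, Sat evening→Johansson, Sun afternoon→Rossi.
Loads: Rossi 2/2, Kowalski 2/2, Ueda 1/1, Yilmaz 1/1, Johansson 2/2.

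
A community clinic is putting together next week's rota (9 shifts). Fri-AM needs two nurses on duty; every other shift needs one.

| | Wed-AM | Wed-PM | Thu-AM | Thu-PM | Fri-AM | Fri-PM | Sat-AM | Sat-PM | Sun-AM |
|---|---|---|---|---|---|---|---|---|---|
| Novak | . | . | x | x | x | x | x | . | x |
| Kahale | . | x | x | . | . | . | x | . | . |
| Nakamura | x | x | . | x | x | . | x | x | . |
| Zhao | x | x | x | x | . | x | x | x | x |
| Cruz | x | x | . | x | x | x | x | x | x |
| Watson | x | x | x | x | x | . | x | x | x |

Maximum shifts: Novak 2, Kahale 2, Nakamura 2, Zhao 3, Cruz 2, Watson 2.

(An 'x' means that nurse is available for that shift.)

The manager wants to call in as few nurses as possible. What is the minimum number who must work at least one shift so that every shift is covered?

5

10 slots to fill and no one can take more than 3, so at least ⌈10/3⌉ = 4 nurses are needed.
Any 4 nurses together have capacity at most 3+2+2+2 = 9 < 10 slots, so 4 can never suffice.
Novak, Kahale, Nakamura, Zhao, and Cruz alone can cover everything: Wed-AM→Nakamura, Wed-PM→Kahale, Thu-AM→Novak, Thu-PM→Cruz, Fri-AM→Novak+Nakamura, Fri-PM→Zhao, Sat-AM→Kahale, Sat-PM→Zhao, Sun-AM→Zhao.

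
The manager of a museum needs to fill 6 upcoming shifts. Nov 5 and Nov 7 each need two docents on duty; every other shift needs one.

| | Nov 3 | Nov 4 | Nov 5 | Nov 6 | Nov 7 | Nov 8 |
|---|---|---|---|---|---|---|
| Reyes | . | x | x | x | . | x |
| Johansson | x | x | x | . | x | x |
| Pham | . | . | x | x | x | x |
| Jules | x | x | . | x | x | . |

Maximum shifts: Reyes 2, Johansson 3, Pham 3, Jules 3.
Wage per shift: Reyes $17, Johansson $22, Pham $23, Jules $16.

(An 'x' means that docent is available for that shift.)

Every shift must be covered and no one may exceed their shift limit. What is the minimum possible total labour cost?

$148

Picking the cheapest available docent for each shift independently would cost $142, but that ignores the shift limits.
An optimal schedule: Nov 3→Jules, Nov 4→Jules, Nov 5→Reyes+Johansson, Nov 6→Reyes, Nov 7→Jules+Johansson, Nov 8→Johansson.
Total: 16 + 16 + 17 + 22 + 17 + 16 + 22 + 22 = $148.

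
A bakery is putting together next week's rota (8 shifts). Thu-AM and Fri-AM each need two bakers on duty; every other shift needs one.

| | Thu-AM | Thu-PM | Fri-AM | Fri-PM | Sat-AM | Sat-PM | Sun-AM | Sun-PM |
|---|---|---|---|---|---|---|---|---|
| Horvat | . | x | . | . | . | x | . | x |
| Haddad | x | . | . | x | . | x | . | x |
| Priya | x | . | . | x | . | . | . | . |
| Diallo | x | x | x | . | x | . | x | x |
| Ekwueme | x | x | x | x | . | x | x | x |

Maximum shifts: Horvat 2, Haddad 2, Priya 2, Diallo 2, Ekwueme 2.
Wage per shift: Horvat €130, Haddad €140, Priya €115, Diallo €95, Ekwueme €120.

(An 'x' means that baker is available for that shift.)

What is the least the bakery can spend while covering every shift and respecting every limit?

€1200

Fri-AM can only be covered by Diallo and Ekwueme, so that assignment is forced.
Sat-AM can only be covered by Diallo, so that assignment is forced.
Picking the cheapest available baker for each shift independently would cost €1040, but that ignores the shift limits.
An optimal schedule: Thu-AM→Haddad+Priya, Thu-PM→Horvat, Fri-AM→Diallo+Ekwueme, Fri-PM→Priya, Sat-AM→Diallo, Sat-PM→Horvat, Sun-AM→Ekwueme, Sun-PM→Haddad.
Total: 140 + 115 + 130 + 95 + 120 + 115 + 95 + 130 + 120 + 140 = €1200.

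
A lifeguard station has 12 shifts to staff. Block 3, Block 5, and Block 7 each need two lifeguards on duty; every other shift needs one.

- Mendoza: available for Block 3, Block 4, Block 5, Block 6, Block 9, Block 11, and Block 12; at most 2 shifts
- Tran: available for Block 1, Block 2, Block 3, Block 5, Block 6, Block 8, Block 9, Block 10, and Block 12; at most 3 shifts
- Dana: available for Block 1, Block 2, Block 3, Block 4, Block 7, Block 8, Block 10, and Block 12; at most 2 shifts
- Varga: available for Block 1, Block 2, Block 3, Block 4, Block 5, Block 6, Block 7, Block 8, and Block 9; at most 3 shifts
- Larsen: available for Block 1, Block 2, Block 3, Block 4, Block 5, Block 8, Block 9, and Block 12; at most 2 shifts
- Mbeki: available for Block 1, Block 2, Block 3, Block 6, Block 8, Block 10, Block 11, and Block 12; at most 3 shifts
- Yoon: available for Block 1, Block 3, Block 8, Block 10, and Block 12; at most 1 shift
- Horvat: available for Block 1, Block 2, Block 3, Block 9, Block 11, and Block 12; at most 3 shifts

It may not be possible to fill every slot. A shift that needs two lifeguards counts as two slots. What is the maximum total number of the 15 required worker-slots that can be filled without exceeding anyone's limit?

Total capacity across all lifeguards is 2+3+2+3+2+3+1+3 = 19, and 15 slots are needed, so at most 15 can be filled.
An assignment achieving 15: Block 1→Larsen, Block 2→Dana, Block 3→Mbeki+Yoon, Block 4→Mendoza, Block 5→Tran+Varga, Block 6→Tran, Block 7→Dana+Varga, Block 8→Larsen, Block 9→Varga, Block 10→Tran, Block 11→Mendoza, Block 12→Mbeki.
Loads: Mendoza 2/2, Tran 3/3, Dana 2/2, Varga 3/3, Larsen 2/2, Mbeki 2/3, Yoon 1/1, Horvat 0/3.

15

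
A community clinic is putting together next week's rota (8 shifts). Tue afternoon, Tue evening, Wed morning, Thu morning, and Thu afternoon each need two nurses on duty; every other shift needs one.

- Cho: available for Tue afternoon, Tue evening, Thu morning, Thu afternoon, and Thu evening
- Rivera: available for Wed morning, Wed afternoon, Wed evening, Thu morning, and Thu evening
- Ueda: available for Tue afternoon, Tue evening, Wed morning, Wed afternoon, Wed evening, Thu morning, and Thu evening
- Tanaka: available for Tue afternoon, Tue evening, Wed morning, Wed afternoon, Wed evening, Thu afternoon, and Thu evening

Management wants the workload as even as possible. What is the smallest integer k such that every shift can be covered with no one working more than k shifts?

With 4 nurses and 13 worker-slots to fill, someone must work at least ⌈13/4⌉ = 4 shifts, so k ≥ 4.
k = 4 works: Tue afternoon→Cho+Ueda, Tue evening→Cho+Ueda, Wed morning→Rivera+Ueda, Wed afternoon→Rivera, Wed evening→Rivera, Thu morning→Cho+Rivera, Thu afternoon→Cho+Tanaka, Thu evening→Ueda.
Loads: Cho 4, Rivera 4, Ueda 4, Tanaka 1 — all ≤ 4.

4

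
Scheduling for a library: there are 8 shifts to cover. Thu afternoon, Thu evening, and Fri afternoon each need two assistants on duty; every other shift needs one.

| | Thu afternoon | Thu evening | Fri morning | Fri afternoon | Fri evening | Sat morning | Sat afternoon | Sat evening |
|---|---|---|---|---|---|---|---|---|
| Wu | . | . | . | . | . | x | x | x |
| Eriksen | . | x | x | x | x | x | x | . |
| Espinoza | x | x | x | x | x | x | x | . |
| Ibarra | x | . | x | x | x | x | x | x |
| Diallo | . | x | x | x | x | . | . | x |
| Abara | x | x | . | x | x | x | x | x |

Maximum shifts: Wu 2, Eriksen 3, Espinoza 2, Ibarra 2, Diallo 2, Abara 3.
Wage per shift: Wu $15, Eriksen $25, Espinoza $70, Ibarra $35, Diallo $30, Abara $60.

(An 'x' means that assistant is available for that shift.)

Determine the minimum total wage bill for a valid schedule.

$355

Picking the cheapest available assistant for each shift independently would cost $300, but that ignores the shift limits.
An optimal schedule: Thu afternoon→Ibarra+Abara, Thu evening→Diallo+Abara, Fri morning→Eriksen, Fri afternoon→Diallo+Ibarra, Fri evening→Eriksen, Sat morning→Wu, Sat afternoon→Eriksen, Sat evening→Wu.
Total: 35 + 60 + 30 + 60 + 25 + 30 + 35 + 25 + 15 + 25 + 15 = $355.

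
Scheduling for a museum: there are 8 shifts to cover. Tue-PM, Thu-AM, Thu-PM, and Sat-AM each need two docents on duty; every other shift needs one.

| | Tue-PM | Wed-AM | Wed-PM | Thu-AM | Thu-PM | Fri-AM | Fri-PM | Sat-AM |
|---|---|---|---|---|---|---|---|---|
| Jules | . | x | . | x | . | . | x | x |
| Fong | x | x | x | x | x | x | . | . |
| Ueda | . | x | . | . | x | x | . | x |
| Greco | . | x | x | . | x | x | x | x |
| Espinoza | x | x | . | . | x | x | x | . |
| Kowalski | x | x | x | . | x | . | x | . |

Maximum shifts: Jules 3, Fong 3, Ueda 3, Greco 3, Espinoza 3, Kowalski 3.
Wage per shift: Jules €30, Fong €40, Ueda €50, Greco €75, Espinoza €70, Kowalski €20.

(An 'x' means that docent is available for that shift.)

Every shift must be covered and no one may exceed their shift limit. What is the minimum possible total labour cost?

€420

Thu-AM can only be covered by Jules and Fong, so that assignment is forced.
Picking the cheapest available docent for each shift independently would cost €370, but that ignores the shift limits.
An optimal schedule: Tue-PM→Kowalski+Fong, Wed-AM→Ueda, Wed-PM→Kowalski, Thu-AM→Jules+Fong, Thu-PM→Kowalski+Ueda, Fri-AM→Fong, Fri-PM→Jules, Sat-AM→Jules+Ueda.
Total: 20 + 40 + 50 + 20 + 30 + 40 + 20 + 50 + 40 + 30 + 30 + 50 = €420.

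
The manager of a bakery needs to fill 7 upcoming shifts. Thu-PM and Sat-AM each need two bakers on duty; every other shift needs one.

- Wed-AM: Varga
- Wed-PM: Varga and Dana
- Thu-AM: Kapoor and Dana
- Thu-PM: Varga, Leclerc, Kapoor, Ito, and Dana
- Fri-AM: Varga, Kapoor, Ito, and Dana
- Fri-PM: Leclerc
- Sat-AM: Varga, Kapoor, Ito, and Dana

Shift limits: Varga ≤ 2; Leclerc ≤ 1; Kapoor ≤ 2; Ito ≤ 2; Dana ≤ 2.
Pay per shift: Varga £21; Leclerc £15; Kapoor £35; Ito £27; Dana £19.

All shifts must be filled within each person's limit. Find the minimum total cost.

£219

Wed-AM can only be covered by Varga, so that assignment is forced.
Fri-PM can only be covered by Leclerc, so that assignment is forced.
Picking the cheapest available baker for each shift independently would cost £167, but that ignores the shift limits.
An optimal schedule: Wed-AM→Varga, Wed-PM→Varga, Thu-AM→Kapoor, Thu-PM→Ito+Dana, Fri-AM→Kapoor, Fri-PM→Leclerc, Sat-AM→Ito+Dana.
Total: 21 + 21 + 35 + 27 + 19 + 35 + 15 + 27 + 19 = £219.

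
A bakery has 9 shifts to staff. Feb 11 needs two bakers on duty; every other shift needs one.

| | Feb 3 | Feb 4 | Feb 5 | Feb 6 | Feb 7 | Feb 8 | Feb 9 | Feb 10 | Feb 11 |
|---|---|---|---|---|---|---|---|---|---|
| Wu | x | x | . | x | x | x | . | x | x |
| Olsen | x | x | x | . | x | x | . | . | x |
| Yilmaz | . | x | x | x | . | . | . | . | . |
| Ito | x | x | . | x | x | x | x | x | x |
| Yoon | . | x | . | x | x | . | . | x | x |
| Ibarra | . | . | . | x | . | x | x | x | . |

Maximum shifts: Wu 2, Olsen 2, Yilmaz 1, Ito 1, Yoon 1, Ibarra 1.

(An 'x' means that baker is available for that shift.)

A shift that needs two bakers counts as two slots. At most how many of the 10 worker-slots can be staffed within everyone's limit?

8

Total capacity across all bakers is 2+2+1+1+1+1 = 8, and 10 slots are needed, so at most 8 can be filled.
An assignment achieving 8: Feb 3→Wu, Feb 4→Yilmaz, Feb 5→Olsen, Feb 6→Ibarra, Feb 7→Wu, Feb 8→Olsen, Feb 9→Ito, Feb 10→Yoon.
Loads: Wu 2/2, Olsen 2/2, Yilmaz 1/1, Ito 1/1, Yoon 1/1, Ibarra 1/1.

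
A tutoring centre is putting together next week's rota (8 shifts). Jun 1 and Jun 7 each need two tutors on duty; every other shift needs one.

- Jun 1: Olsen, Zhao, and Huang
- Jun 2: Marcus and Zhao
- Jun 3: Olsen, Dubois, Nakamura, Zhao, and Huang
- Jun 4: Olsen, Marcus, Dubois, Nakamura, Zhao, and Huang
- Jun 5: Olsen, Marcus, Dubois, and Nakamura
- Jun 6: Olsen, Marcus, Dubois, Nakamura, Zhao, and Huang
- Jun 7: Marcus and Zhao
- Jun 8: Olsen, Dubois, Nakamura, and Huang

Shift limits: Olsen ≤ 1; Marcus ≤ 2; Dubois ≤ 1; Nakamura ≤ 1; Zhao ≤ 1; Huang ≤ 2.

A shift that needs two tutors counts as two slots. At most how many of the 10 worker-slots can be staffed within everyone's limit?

8

Total capacity across all tutors is 1+2+1+1+1+2 = 8, and 10 slots are needed, so at most 8 can be filled.
An assignment achieving 8: Jun 1→Olsen+Huang, Jun 2→Marcus, Jun 3→Huang, Jun 5→Dubois, Jun 7→Marcus+Zhao, Jun 8→Nakamura.
Loads: Olsen 1/1, Marcus 2/2, Dubois 1/1, Nakamura 1/1, Zhao 1/1, Huang 2/2.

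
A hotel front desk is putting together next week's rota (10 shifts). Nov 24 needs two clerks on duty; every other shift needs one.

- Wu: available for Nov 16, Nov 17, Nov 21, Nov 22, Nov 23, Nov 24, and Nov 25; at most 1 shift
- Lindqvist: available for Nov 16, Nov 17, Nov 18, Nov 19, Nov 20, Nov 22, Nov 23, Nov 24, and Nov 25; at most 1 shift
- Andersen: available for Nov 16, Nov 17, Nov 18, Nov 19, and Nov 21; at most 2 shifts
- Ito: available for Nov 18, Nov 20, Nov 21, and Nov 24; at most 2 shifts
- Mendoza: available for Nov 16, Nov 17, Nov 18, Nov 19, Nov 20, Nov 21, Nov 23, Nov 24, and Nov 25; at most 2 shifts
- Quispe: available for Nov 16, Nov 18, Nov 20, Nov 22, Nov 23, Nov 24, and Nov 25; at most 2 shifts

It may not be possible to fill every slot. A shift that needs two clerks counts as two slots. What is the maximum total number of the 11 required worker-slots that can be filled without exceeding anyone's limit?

10

Total capacity across all clerks is 1+1+2+2+2+2 = 10, and 11 slots are needed, so at most 10 can be filled.
An assignment achieving 10: Nov 16→Quispe, Nov 17→Andersen, Nov 18→Ito, Nov 19→Lindqvist, Nov 20→Ito, Nov 21→Andersen, Nov 22→Wu, Nov 23→Mendoza, Nov 24→Quispe, Nov 25→Mendoza.
Loads: Wu 1/1, Lindqvist 1/1, Andersen 2/2, Ito 2/2, Mendoza 2/2, Quispe 2/2.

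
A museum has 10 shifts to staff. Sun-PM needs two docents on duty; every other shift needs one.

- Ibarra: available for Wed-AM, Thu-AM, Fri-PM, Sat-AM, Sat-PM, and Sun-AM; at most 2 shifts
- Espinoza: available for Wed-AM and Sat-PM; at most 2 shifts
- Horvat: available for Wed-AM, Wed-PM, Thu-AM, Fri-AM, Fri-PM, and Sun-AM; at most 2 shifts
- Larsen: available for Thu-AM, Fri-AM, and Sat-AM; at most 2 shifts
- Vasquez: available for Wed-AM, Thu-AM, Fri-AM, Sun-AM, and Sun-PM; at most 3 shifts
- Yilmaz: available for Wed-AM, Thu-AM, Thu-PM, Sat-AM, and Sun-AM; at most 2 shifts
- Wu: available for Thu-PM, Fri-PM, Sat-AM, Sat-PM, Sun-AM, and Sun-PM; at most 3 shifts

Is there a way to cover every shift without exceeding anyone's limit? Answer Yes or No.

Yes

Wed-PM can only be covered by Horvat, so that assignment is forced.
Sun-PM can only be covered by Vasquez and Wu, so that assignment is forced.
One valid schedule: Wed-AM→Espinoza, Wed-PM→Horvat, Thu-AM→Larsen, Thu-PM→Yilmaz, Fri-AM→Horvat, Fri-PM→Ibarra, Sat-AM→Larsen, Sat-PM→Ibarra, Sun-AM→Vasquez, Sun-PM→Vasquez+Wu.
Loads: Ibarra 2/2, Espinoza 1/2, Horvat 2/2, Larsen 2/2, Vasquez 2/3, Yilmaz 1/2, Wu 1/3 — all within limits.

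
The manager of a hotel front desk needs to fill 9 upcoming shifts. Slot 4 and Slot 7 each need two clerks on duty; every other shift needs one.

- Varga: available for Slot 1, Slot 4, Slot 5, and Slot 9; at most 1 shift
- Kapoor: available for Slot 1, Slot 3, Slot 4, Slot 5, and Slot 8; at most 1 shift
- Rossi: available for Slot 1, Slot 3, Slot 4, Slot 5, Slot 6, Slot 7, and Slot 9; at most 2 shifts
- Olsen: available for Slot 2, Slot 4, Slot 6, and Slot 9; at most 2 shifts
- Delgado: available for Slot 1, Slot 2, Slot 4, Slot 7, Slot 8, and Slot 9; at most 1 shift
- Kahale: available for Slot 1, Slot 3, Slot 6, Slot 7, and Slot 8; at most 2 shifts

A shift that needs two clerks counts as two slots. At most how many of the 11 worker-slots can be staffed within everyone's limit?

Total capacity across all clerks is 1+1+2+2+1+2 = 9, and 11 slots are needed, so at most 9 can be filled.
An assignment achieving 9: Slot 1→Kahale, Slot 2→Olsen, Slot 3→Kapoor, Slot 5→Varga, Slot 6→Rossi, Slot 7→Rossi+Delgado, Slot 8→Kahale, Slot 9→Olsen.
Loads: Varga 1/1, Kapoor 1/1, Rossi 2/2, Olsen 2/2, Delgado 1/1, Kahale 2/2.

9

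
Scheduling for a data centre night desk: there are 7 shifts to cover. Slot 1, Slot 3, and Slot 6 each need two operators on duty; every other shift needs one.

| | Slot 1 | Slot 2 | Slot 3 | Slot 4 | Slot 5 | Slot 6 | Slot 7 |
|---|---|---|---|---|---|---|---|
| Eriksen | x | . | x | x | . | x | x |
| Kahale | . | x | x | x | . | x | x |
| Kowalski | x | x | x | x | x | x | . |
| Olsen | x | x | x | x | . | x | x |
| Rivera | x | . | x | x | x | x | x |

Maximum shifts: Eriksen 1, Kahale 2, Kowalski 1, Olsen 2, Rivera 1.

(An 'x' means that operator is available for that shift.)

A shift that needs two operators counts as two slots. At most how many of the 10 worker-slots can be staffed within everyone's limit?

Total capacity across all operators is 1+2+1+2+1 = 7, and 10 slots are needed, so at most 7 can be filled.
An assignment achieving 7: Slot 1→Eriksen+Olsen, Slot 2→Kahale, Slot 3→Olsen+Rivera, Slot 5→Kowalski, Slot 7→Kahale.
Loads: Eriksen 1/1, Kahale 2/2, Kowalski 1/1, Olsen 2/2, Rivera 1/1.

7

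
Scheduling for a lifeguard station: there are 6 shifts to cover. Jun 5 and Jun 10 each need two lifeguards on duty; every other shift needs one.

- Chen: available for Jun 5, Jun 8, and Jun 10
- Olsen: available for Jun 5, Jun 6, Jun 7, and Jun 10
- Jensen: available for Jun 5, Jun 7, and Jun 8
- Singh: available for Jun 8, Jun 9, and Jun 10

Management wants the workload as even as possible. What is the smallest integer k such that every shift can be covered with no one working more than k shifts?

With 4 lifeguards and 8 worker-slots to fill, someone must work at least ⌈8/4⌉ = 2 shifts, so k ≥ 2.
k = 2 works: Jun 5→Chen+Jensen, Jun 6→Olsen, Jun 7→Olsen, Jun 8→Jensen, Jun 9→Singh, Jun 10→Chen+Singh.
Loads: Chen 2, Olsen 2, Jensen 2, Singh 2 — all ≤ 2.

2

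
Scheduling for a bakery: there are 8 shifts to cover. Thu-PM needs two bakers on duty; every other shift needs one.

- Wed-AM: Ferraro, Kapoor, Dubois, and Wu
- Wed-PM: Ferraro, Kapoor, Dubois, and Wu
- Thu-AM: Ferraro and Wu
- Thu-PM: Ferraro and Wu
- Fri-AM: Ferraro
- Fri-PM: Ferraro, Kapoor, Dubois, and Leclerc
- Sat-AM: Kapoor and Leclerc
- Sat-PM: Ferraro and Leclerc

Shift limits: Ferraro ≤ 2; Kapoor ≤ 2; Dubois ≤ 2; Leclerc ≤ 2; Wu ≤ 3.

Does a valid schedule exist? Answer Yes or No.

Thu-PM can only be covered by Ferraro and Wu, so that assignment is forced.
Fri-AM can only be covered by Ferraro, so that assignment is forced.
One valid schedule: Wed-AM→Kapoor, Wed-PM→Dubois, Thu-AM→Wu, Thu-PM→Ferraro+Wu, Fri-AM→Ferraro, Fri-PM→Dubois, Sat-AM→Kapoor, Sat-PM→Leclerc.
Loads: Ferraro 2/2, Kapoor 2/2, Dubois 2/2, Leclerc 1/2, Wu 2/3 — all within limits.

Yes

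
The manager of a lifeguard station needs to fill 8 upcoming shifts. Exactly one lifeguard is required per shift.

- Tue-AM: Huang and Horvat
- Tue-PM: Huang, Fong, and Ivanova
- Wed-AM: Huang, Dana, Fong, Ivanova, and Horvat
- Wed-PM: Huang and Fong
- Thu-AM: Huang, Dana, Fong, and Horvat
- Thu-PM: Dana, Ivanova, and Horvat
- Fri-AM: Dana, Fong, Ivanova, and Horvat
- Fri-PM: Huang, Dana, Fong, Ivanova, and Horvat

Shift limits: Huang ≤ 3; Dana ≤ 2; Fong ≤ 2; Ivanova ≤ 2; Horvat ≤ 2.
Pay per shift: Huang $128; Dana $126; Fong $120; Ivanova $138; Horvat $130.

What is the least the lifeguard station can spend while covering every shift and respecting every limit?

Picking the cheapest available lifeguard for each shift independently would cost $974, but that ignores the shift limits.
An optimal schedule: Tue-AM→Huang, Tue-PM→Fong, Wed-AM→Huang, Wed-PM→Fong, Thu-AM→Dana, Thu-PM→Dana, Fri-AM→Horvat, Fri-PM→Huang.
Total: 128 + 120 + 128 + 120 + 126 + 126 + 130 + 128 = $1006.

$1006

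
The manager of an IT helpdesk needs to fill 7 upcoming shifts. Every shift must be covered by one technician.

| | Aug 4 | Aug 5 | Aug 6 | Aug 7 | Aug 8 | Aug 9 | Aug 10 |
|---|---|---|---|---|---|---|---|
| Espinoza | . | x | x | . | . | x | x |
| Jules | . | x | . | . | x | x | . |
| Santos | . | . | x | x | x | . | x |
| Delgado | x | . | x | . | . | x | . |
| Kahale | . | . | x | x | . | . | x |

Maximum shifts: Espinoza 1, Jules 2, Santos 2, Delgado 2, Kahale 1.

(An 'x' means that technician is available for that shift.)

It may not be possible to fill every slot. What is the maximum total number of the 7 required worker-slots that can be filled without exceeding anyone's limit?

7

Total capacity across all technicians is 1+2+2+2+1 = 8, and 7 slots are needed, so at most 7 can be filled.
An assignment achieving 7: Aug 4→Delgado, Aug 5→Espinoza, Aug 6→Delgado, Aug 7→Santos, Aug 8→Jules, Aug 9→Jules, Aug 10→Santos.
Loads: Espinoza 1/1, Jules 2/2, Santos 2/2, Delgado 2/2, Kahale 0/1.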